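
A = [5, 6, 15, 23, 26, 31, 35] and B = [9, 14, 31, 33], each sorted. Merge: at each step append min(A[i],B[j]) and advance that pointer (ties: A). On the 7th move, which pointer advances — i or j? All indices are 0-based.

i

[i=0,j=0] A[i]=5<=B[j]=9 take 5 → i++
[i=1,j=0] A[i]=6<=B[j]=9 take 6 → i++
[i=2,j=0] A[i]=15>B[j]=9 take 9 → j++
[i=2,j=1] A[i]=15>B[j]=14 take 14 → j++
[i=2,j=2] A[i]=15<=B[j]=31 take 15 → i++
[i=3,j=2] A[i]=23<=B[j]=31 take 23 → i++
[i=4,j=2] A[i]=26<=B[j]=31 take 26 → i++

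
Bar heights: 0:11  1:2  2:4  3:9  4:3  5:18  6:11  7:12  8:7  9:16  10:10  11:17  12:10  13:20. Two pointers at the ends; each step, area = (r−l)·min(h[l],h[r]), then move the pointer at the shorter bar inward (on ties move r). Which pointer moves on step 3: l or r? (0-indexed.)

l

l=0 r=13: min(11,20)*13=143 best=143 *, l++
l=1 r=13: min(2,20)*12=24 best=143, l++
l=2 r=13: min(4,20)*11=44 best=143, l++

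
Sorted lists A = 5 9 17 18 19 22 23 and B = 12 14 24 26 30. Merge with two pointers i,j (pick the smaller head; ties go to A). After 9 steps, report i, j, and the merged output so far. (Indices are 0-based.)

i=7, j=2, merged so far=[5, 9, 12, 14, 17, 18, 19, 22, 23]

i=0 j=0: A[i]=5<=B[j]=12 take 5, i++
i=1 j=0: A[i]=9<=B[j]=12 take 9, i++
i=2 j=0: A[i]=17>B[j]=12 take 12, j++
i=2 j=1: A[i]=17>B[j]=14 take 14, j++
i=2 j=2: A[i]=17<=B[j]=24 take 17, i++
i=3 j=2: A[i]=18<=B[j]=24 take 18, i++
i=4 j=2: A[i]=19<=B[j]=24 take 19, i++
i=5 j=2: A[i]=22<=B[j]=24 take 22, i++
i=6 j=2: A[i]=23<=B[j]=24 take 23, i++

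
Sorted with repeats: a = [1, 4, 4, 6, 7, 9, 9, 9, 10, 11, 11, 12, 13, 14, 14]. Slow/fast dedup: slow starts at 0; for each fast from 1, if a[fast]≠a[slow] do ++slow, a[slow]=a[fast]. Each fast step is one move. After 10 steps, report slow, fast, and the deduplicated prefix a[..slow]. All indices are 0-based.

slow=6, fast=11, prefix=[1, 4, 6, 7, 9, 10, 11]

slow=0 fast=1: a[fast]=4≠a[slow]=1 write a[1]=4, slow++,fast++
slow=1 fast=2: a[fast]=4=a[slow] dup, fast++
slow=1 fast=3: a[fast]=6≠a[slow]=4 write a[2]=6, slow++,fast++
slow=2 fast=4: a[fast]=7≠a[slow]=6 write a[3]=7, slow++,fast++
slow=3 fast=5: a[fast]=9≠a[slow]=7 write a[4]=9, slow++,fast++
slow=4 fast=6: a[fast]=9=a[slow] dup, fast++
slow=4 fast=7: a[fast]=9=a[slow] dup, fast++
slow=4 fast=8: a[fast]=10≠a[slow]=9 write a[5]=10, slow++,fast++
slow=5 fast=9: a[fast]=11≠a[slow]=10 write a[6]=11, slow++,fast++
slow=6 fast=10: a[fast]=11=a[slow] dup, fast++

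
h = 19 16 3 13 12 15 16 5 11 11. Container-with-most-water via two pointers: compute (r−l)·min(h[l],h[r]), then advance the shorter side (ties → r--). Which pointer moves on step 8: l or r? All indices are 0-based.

[0,9] min(19,11)*9=99 best=99 * → r--
[0,8] min(19,11)*8=88 best=99 → r--
[0,7] min(19,5)*7=35 best=99 → r--
[0,6] min(19,16)*6=96 best=99 → r--
[0,5] min(19,15)*5=75 best=99 → r--
[0,4] min(19,12)*4=48 best=99 → r--
[0,3] min(19,13)*3=39 best=99 → r--
[0,2] min(19,3)*2=6 best=99 → r--

r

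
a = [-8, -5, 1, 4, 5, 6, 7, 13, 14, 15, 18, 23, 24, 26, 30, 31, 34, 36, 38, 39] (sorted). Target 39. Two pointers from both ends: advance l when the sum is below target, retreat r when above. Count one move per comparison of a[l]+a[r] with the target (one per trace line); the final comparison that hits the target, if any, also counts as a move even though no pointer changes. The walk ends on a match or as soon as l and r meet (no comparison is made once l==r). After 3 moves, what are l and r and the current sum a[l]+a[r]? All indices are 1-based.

l=3, r=19, sum=39

[1,20] -8+39=31 <39 → l++
[2,20] -5+39=34 <39 → l++
[3,20] 1+39=40 >39 → r--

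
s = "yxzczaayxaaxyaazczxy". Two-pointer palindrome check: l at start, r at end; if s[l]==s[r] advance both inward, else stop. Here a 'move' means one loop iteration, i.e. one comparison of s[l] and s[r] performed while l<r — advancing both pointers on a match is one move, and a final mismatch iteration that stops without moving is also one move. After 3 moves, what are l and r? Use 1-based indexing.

l=4, r=17

[1,20] 'y'=='y' → l++,r--
[2,19] 'x'=='x' → l++,r--
[3,18] 'z'=='z' → l++,r--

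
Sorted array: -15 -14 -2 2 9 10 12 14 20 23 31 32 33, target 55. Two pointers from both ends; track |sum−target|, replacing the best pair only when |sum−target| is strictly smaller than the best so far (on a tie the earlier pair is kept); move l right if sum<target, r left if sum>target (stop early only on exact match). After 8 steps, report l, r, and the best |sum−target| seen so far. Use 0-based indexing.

l=8, r=12, best |Δ|=8

[0,12] -15+33=18 d=37 * → l++
[1,12] -14+33=19 d=36 * → l++
[2,12] -2+33=31 d=24 * → l++
[3,12] 2+33=35 d=20 * → l++
[4,12] 9+33=42 d=13 * → l++
[5,12] 10+33=43 d=12 * → l++
[6,12] 12+33=45 d=10 * → l++
[7,12] 14+33=47 d=8 * → l++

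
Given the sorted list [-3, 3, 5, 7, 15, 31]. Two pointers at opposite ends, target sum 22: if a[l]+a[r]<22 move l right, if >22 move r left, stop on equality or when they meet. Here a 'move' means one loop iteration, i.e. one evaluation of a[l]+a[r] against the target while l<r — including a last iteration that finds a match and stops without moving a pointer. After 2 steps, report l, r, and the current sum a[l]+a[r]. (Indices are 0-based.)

[0,5] -3+31=28 >22 → r--
[0,4] -3+15=12 <22 → l++

l=1, r=4, sum=18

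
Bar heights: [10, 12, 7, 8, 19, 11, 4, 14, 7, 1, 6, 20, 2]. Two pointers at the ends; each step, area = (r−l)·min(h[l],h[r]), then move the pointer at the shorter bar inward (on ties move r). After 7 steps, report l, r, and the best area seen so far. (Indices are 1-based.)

l=7, r=12, best area=133

[1,13] min(10,2)*12=24 best=24 * → r--
[1,12] min(10,20)*11=110 best=110 * → l++
[2,12] min(12,20)*10=120 best=120 * → l++
[3,12] min(7,20)*9=63 best=120 → l++
[4,12] min(8,20)*8=64 best=120 → l++
[5,12] min(19,20)*7=133 best=133 * → l++
[6,12] min(11,20)*6=66 best=133 → l++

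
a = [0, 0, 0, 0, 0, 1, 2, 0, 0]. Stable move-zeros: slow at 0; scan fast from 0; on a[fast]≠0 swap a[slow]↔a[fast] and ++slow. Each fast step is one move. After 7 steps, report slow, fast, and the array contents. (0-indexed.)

slow=2, fast=7, a=[1, 2, 0, 0, 0, 0, 0, 0, 0]

slow=0 fast=0: a[fast]=0, fast++
slow=0 fast=1: a[fast]=0, fast++
slow=0 fast=2: a[fast]=0, fast++
slow=0 fast=3: a[fast]=0, fast++
slow=0 fast=4: a[fast]=0, fast++
slow=0 fast=5: a[fast]=1≠0 swap→a[0]=1, slow++,fast++
slow=1 fast=6: a[fast]=2≠0 swap→a[1]=2, slow++,fast++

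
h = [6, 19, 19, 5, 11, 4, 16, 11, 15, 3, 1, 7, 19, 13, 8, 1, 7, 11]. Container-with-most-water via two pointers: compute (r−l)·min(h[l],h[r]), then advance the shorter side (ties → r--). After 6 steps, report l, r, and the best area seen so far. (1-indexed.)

l=1 r=18: min(6,11)*17=102 best=102 *, l++
l=2 r=18: min(19,11)*16=176 best=176 *, r--
l=2 r=17: min(19,7)*15=105 best=176, r--
l=2 r=16: min(19,1)*14=14 best=176, r--
l=2 r=15: min(19,8)*13=104 best=176, r--
l=2 r=14: min(19,13)*12=156 best=176, r--

l=2, r=13, best area=176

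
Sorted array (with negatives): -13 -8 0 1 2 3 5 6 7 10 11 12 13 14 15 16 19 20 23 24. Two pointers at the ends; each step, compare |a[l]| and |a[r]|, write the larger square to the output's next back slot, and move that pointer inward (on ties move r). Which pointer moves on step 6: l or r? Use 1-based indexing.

r

l=1 r=20: |-13|<=|24| out[20]=576, r--
l=1 r=19: |-13|<=|23| out[19]=529, r--
l=1 r=18: |-13|<=|20| out[18]=400, r--
l=1 r=17: |-13|<=|19| out[17]=361, r--
l=1 r=16: |-13|<=|16| out[16]=256, r--
l=1 r=15: |-13|<=|15| out[15]=225, r--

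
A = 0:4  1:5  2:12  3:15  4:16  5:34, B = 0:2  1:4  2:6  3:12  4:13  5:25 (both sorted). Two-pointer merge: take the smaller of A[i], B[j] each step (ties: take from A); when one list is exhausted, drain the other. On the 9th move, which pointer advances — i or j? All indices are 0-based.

i

i=0 j=0: A[i]=4>B[j]=2 take 2, j++
i=0 j=1: A[i]=4<=B[j]=4 take 4, i++
i=1 j=1: A[i]=5>B[j]=4 take 4, j++
i=1 j=2: A[i]=5<=B[j]=6 take 5, i++
i=2 j=2: A[i]=12>B[j]=6 take 6, j++
i=2 j=3: A[i]=12<=B[j]=12 take 12, i++
i=3 j=3: A[i]=15>B[j]=12 take 12, j++
i=3 j=4: A[i]=15>B[j]=13 take 13, j++
i=3 j=5: A[i]=15<=B[j]=25 take 15, i++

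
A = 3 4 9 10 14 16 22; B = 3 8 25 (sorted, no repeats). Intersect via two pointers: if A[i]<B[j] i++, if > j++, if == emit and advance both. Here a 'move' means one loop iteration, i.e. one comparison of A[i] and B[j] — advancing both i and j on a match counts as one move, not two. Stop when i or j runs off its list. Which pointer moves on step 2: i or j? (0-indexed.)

i

[i=0,j=0] 3==3 emit → i++,j++
[i=1,j=1] 4<8 → i++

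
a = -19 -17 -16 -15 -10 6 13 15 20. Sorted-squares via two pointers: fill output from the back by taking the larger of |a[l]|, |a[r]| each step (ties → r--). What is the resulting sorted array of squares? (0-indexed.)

l=0 r=8: |-19|<=|20| out[8]=400, r--
l=0 r=7: |-19|>|15| out[7]=361, l++
l=1 r=7: |-17|>|15| out[6]=289, l++
l=2 r=7: |-16|>|15| out[5]=256, l++
l=3 r=7: |-15|<=|15| out[4]=225, r--
l=3 r=6: |-15|>|13| out[3]=225, l++
l=4 r=6: |-10|<=|13| out[2]=169, r--
l=4 r=5: |-10|>|6| out[1]=100, l++
l=5 r=5: |6|<=|6| out[0]=36, r--

[36, 100, 169, 225, 225, 256, 289, 361, 400]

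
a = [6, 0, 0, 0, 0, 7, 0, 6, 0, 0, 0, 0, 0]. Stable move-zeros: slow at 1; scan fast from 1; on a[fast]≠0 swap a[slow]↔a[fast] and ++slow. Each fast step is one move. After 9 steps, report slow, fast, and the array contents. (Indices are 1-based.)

(s=1,f=1) a[fast]=6≠0 swap→a[1]=6 → slow++,fast++
(s=2,f=2) a[fast]=0 → fast++
(s=2,f=3) a[fast]=0 → fast++
(s=2,f=4) a[fast]=0 → fast++
(s=2,f=5) a[fast]=0 → fast++
(s=2,f=6) a[fast]=7≠0 swap→a[2]=7 → slow++,fast++
(s=3,f=7) a[fast]=0 → fast++
(s=3,f=8) a[fast]=6≠0 swap→a[3]=6 → slow++,fast++
(s=4,f=9) a[fast]=0 → fast++

slow=4, fast=10, a=[6, 7, 6, 0, 0, 0, 0, 0, 0, 0, 0, 0, 0]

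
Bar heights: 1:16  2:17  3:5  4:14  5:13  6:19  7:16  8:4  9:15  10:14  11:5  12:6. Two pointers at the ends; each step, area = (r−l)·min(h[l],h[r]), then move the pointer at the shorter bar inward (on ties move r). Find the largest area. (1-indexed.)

max area = 126

l=1 r=12: min(16,6)*11=66 best=66 *, r--
l=1 r=11: min(16,5)*10=50 best=66, r--
l=1 r=10: min(16,14)*9=126 best=126 *, r--
l=1 r=9: min(16,15)*8=120 best=126, r--
l=1 r=8: min(16,4)*7=28 best=126, r--
l=1 r=7: min(16,16)*6=96 best=126, r--
l=1 r=6: min(16,19)*5=80 best=126, l++
l=2 r=6: min(17,19)*4=68 best=126, l++
l=3 r=6: min(5,19)*3=15 best=126, l++
l=4 r=6: min(14,19)*2=28 best=126, l++
l=5 r=6: min(13,19)*1=13 best=126, l++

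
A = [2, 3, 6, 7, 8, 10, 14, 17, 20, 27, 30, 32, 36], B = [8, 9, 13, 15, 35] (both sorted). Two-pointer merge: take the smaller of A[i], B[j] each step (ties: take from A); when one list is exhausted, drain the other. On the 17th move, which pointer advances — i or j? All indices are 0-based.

j

i=0 j=0: A[i]=2<=B[j]=8 take 2, i++
i=1 j=0: A[i]=3<=B[j]=8 take 3, i++
i=2 j=0: A[i]=6<=B[j]=8 take 6, i++
i=3 j=0: A[i]=7<=B[j]=8 take 7, i++
i=4 j=0: A[i]=8<=B[j]=8 take 8, i++
i=5 j=0: A[i]=10>B[j]=8 take 8, j++
i=5 j=1: A[i]=10>B[j]=9 take 9, j++
i=5 j=2: A[i]=10<=B[j]=13 take 10, i++
i=6 j=2: A[i]=14>B[j]=13 take 13, j++
i=6 j=3: A[i]=14<=B[j]=15 take 14, i++
i=7 j=3: A[i]=17>B[j]=15 take 15, j++
i=7 j=4: A[i]=17<=B[j]=35 take 17, i++
i=8 j=4: A[i]=20<=B[j]=35 take 20, i++
i=9 j=4: A[i]=27<=B[j]=35 take 27, i++
i=10 j=4: A[i]=30<=B[j]=35 take 30, i++
i=11 j=4: A[i]=32<=B[j]=35 take 32, i++
i=12 j=4: A[i]=36>B[j]=35 take 35, j++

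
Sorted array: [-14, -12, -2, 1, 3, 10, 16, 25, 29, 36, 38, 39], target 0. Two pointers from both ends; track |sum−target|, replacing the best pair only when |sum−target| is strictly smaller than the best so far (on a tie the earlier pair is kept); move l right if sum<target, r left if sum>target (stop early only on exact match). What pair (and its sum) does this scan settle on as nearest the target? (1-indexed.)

[1,12] -14+39=25 d=25 * → r--
[1,11] -14+38=24 d=24 * → r--
[1,10] -14+36=22 d=22 * → r--
[1,9] -14+29=15 d=15 * → r--
[1,8] -14+25=11 d=11 * → r--
[1,7] -14+16=2 d=2 * → r--
[1,6] -14+10=-4 d=4 → l++
[2,6] -12+10=-2 d=2 → l++
[3,6] -2+10=8 d=8 → r--
[3,5] -2+3=1 d=1 * → r--
[3,4] -2+1=-1 d=1 → l++

pair (-2, 3) with sum 1 (|Δ|=1)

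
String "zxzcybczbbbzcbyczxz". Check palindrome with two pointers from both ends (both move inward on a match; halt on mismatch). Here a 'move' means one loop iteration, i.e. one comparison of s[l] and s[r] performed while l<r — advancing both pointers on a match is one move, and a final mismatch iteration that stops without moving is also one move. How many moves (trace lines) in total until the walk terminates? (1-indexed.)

l=1 r=19: 'z'=='z', l++,r--
l=2 r=18: 'x'=='x', l++,r--
l=3 r=17: 'z'=='z', l++,r--
l=4 r=16: 'c'=='c', l++,r--
l=5 r=15: 'y'=='y', l++,r--
l=6 r=14: 'b'=='b', l++,r--
l=7 r=13: 'c'=='c', l++,r--
l=8 r=12: 'z'=='z', l++,r--
l=9 r=11: 'b'=='b', l++,r--

9 moves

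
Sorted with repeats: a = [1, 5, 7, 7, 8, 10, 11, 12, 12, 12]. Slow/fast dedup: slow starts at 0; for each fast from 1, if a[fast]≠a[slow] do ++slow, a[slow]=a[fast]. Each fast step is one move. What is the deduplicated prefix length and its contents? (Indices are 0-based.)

slow=0 fast=1: a[fast]=5≠a[slow]=1 write a[1]=5, slow++,fast++
slow=1 fast=2: a[fast]=7≠a[slow]=5 write a[2]=7, slow++,fast++
slow=2 fast=3: a[fast]=7=a[slow] dup, fast++
slow=2 fast=4: a[fast]=8≠a[slow]=7 write a[3]=8, slow++,fast++
slow=3 fast=5: a[fast]=10≠a[slow]=8 write a[4]=10, slow++,fast++
slow=4 fast=6: a[fast]=11≠a[slow]=10 write a[5]=11, slow++,fast++
slow=5 fast=7: a[fast]=12≠a[slow]=11 write a[6]=12, slow++,fast++
slow=6 fast=8: a[fast]=12=a[slow] dup, fast++
slow=6 fast=9: a[fast]=12=a[slow] dup, fast++

length 7; prefix = [1, 5, 7, 8, 10, 11, 12]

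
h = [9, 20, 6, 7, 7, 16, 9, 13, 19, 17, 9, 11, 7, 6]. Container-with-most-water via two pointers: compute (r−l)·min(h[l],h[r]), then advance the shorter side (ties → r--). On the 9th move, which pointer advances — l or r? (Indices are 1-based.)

[1,14] min(9,6)*13=78 best=78 * → r--
[1,13] min(9,7)*12=84 best=84 * → r--
[1,12] min(9,11)*11=99 best=99 * → l++
[2,12] min(20,11)*10=110 best=110 * → r--
[2,11] min(20,9)*9=81 best=110 → r--
[2,10] min(20,17)*8=136 best=136 * → r--
[2,9] min(20,19)*7=133 best=136 → r--
[2,8] min(20,13)*6=78 best=136 → r--
[2,7] min(20,9)*5=45 best=136 → r--

r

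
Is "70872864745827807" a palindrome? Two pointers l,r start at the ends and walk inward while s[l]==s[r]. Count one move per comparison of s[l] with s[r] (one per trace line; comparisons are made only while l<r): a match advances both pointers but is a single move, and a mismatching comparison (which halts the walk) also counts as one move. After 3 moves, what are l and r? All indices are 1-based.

[1,17] '7'=='7' → l++,r--
[2,16] '0'=='0' → l++,r--
[3,15] '8'=='8' → l++,r--

l=4, r=14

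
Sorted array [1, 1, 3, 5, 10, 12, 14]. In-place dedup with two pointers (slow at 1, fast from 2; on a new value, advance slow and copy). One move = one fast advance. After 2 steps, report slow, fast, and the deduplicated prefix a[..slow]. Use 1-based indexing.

slow=2, fast=4, prefix=[1, 3]

(s=1,f=2) a[fast]=1=a[slow] dup → fast++
(s=1,f=3) a[fast]=3≠a[slow]=1 write a[2]=3 → slow++,fast++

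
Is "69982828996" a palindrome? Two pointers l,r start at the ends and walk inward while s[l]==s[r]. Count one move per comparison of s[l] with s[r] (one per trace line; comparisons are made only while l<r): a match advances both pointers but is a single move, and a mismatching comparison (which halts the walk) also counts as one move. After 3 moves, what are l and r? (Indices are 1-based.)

l=4, r=8

[1,11] '6'=='6' → l++,r--
[2,10] '9'=='9' → l++,r--
[3,9] '9'=='9' → l++,r--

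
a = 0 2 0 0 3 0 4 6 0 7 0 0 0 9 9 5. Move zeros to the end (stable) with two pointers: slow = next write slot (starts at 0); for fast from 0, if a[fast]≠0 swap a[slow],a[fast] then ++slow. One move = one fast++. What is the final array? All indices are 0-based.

slow=0 fast=0: a[fast]=0, fast++
slow=0 fast=1: a[fast]=2≠0 swap→a[0]=2, slow++,fast++
slow=1 fast=2: a[fast]=0, fast++
slow=1 fast=3: a[fast]=0, fast++
slow=1 fast=4: a[fast]=3≠0 swap→a[1]=3, slow++,fast++
slow=2 fast=5: a[fast]=0, fast++
slow=2 fast=6: a[fast]=4≠0 swap→a[2]=4, slow++,fast++
slow=3 fast=7: a[fast]=6≠0 swap→a[3]=6, slow++,fast++
slow=4 fast=8: a[fast]=0, fast++
slow=4 fast=9: a[fast]=7≠0 swap→a[4]=7, slow++,fast++
slow=5 fast=10: a[fast]=0, fast++
slow=5 fast=11: a[fast]=0, fast++
slow=5 fast=12: a[fast]=0, fast++
slow=5 fast=13: a[fast]=9≠0 swap→a[5]=9, slow++,fast++
slow=6 fast=14: a[fast]=9≠0 swap→a[6]=9, slow++,fast++
slow=7 fast=15: a[fast]=5≠0 swap→a[7]=5, slow++,fast++

[2, 3, 4, 6, 7, 9, 9, 5, 0, 0, 0, 0, 0, 0, 0, 0]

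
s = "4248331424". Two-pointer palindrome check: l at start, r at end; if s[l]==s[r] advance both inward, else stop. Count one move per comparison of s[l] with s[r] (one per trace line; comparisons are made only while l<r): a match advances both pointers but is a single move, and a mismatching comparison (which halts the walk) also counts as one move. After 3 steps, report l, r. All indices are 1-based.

l=4, r=7

l=1 r=10: '4'=='4', l++,r--
l=2 r=9: '2'=='2', l++,r--
l=3 r=8: '4'=='4', l++,r--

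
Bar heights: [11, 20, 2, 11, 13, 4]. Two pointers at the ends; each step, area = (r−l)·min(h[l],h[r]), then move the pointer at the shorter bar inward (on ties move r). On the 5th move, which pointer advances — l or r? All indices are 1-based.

[1,6] min(11,4)*5=20 best=20 * → r--
[1,5] min(11,13)*4=44 best=44 * → l++
[2,5] min(20,13)*3=39 best=44 → r--
[2,4] min(20,11)*2=22 best=44 → r--
[2,3] min(20,2)*1=2 best=44 → r--

r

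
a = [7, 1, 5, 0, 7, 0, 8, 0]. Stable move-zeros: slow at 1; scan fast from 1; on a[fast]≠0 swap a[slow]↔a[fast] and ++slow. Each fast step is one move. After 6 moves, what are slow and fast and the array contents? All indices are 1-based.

slow=5, fast=7, a=[7, 1, 5, 7, 0, 0, 8, 0]

(s=1,f=1) a[fast]=7≠0 swap→a[1]=7 → slow++,fast++
(s=2,f=2) a[fast]=1≠0 swap→a[2]=1 → slow++,fast++
(s=3,f=3) a[fast]=5≠0 swap→a[3]=5 → slow++,fast++
(s=4,f=4) a[fast]=0 → fast++
(s=4,f=5) a[fast]=7≠0 swap→a[4]=7 → slow++,fast++
(s=5,f=6) a[fast]=0 → fast++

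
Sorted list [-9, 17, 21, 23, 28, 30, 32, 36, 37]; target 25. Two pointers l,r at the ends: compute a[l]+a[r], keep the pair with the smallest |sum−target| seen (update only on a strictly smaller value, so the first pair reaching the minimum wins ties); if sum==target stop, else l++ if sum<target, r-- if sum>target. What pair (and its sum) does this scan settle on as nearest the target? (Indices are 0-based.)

l=0 r=8: -9+37=28 d=3 *, r--
l=0 r=7: -9+36=27 d=2 *, r--
l=0 r=6: -9+32=23 d=2, l++
l=1 r=6: 17+32=49 d=24, r--
l=1 r=5: 17+30=47 d=22, r--
l=1 r=4: 17+28=45 d=20, r--
l=1 r=3: 17+23=40 d=15, r--
l=1 r=2: 17+21=38 d=13, r--

pair (-9, 36) with sum 27 (|Δ|=2)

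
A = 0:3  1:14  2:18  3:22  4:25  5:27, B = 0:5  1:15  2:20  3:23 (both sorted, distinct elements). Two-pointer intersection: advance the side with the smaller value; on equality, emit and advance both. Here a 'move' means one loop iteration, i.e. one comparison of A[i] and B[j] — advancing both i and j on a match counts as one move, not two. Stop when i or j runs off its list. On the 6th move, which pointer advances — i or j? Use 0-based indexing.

[i=0,j=0] 3<5 → i++
[i=1,j=0] 14>5 → j++
[i=1,j=1] 14<15 → i++
[i=2,j=1] 18>15 → j++
[i=2,j=2] 18<20 → i++
[i=3,j=2] 22>20 → j++

j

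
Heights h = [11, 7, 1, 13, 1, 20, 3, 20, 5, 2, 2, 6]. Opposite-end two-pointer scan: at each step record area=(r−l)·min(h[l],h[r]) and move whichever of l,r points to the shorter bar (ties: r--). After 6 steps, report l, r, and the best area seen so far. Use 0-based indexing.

l=0 r=11: min(11,6)*11=66 best=66 *, r--
l=0 r=10: min(11,2)*10=20 best=66, r--
l=0 r=9: min(11,2)*9=18 best=66, r--
l=0 r=8: min(11,5)*8=40 best=66, r--
l=0 r=7: min(11,20)*7=77 best=77 *, l++
l=1 r=7: min(7,20)*6=42 best=77, l++

l=2, r=7, best area=77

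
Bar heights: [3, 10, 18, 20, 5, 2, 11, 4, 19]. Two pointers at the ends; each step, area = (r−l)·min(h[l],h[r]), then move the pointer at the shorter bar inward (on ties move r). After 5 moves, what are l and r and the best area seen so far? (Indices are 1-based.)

l=4, r=7, best area=108

l=1 r=9: min(3,19)*8=24 best=24 *, l++
l=2 r=9: min(10,19)*7=70 best=70 *, l++
l=3 r=9: min(18,19)*6=108 best=108 *, l++
l=4 r=9: min(20,19)*5=95 best=108, r--
l=4 r=8: min(20,4)*4=16 best=108, r--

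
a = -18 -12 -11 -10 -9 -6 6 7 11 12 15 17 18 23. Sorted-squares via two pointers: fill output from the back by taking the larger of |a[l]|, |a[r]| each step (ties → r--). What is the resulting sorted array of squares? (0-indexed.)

l=0 r=13: |-18|<=|23| out[13]=529, r--
l=0 r=12: |-18|<=|18| out[12]=324, r--
l=0 r=11: |-18|>|17| out[11]=324, l++
l=1 r=11: |-12|<=|17| out[10]=289, r--
l=1 r=10: |-12|<=|15| out[9]=225, r--
l=1 r=9: |-12|<=|12| out[8]=144, r--
l=1 r=8: |-12|>|11| out[7]=144, l++
l=2 r=8: |-11|<=|11| out[6]=121, r--
l=2 r=7: |-11|>|7| out[5]=121, l++
l=3 r=7: |-10|>|7| out[4]=100, l++
l=4 r=7: |-9|>|7| out[3]=81, l++
l=5 r=7: |-6|<=|7| out[2]=49, r--
l=5 r=6: |-6|<=|6| out[1]=36, r--
l=5 r=5: |-6|<=|-6| out[0]=36, r--

[36, 36, 49, 81, 100, 121, 121, 144, 144, 225, 289, 324, 324, 529]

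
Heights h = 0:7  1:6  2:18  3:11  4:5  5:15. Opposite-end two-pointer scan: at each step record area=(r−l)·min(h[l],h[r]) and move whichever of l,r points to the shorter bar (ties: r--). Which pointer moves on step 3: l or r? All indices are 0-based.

r

[0,5] min(7,15)*5=35 best=35 * → l++
[1,5] min(6,15)*4=24 best=35 → l++
[2,5] min(18,15)*3=45 best=45 * → r--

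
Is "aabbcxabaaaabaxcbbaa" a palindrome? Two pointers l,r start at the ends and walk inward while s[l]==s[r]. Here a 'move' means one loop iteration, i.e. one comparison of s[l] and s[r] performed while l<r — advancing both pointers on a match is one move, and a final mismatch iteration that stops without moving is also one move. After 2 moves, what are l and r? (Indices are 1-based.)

l=3, r=18

l=1 r=20: 'a'=='a', l++,r--
l=2 r=19: 'a'=='a', l++,r--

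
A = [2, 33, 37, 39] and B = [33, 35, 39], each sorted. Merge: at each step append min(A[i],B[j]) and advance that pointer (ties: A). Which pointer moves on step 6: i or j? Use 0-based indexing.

[i=0,j=0] A[i]=2<=B[j]=33 take 2 → i++
[i=1,j=0] A[i]=33<=B[j]=33 take 33 → i++
[i=2,j=0] A[i]=37>B[j]=33 take 33 → j++
[i=2,j=1] A[i]=37>B[j]=35 take 35 → j++
[i=2,j=2] A[i]=37<=B[j]=39 take 37 → i++
[i=3,j=2] A[i]=39<=B[j]=39 take 39 → i++

i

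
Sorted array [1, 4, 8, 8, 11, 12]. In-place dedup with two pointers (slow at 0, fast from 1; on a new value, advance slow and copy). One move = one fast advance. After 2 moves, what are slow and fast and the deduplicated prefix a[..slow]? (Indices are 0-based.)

slow=2, fast=3, prefix=[1, 4, 8]

slow=0 fast=1: a[fast]=4≠a[slow]=1 write a[1]=4, slow++,fast++
slow=1 fast=2: a[fast]=8≠a[slow]=4 write a[2]=8, slow++,fast++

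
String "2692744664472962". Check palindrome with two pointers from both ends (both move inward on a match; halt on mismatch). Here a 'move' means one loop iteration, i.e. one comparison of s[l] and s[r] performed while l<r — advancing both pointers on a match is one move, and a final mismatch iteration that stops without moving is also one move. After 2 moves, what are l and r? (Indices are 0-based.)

[0,15] '2'=='2' → l++,r--
[1,14] '6'=='6' → l++,r--

l=2, r=13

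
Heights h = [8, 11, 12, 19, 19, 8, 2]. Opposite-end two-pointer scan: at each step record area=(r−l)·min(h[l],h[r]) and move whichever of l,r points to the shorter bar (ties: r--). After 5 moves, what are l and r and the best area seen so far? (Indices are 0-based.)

l=3, r=4, best area=40

[0,6] min(8,2)*6=12 best=12 * → r--
[0,5] min(8,8)*5=40 best=40 * → r--
[0,4] min(8,19)*4=32 best=40 → l++
[1,4] min(11,19)*3=33 best=40 → l++
[2,4] min(12,19)*2=24 best=40 → l++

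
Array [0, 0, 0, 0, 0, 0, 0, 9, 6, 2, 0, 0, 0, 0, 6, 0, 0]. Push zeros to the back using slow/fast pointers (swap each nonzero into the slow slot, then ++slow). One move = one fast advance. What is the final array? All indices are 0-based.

[9, 6, 2, 6, 0, 0, 0, 0, 0, 0, 0, 0, 0, 0, 0, 0, 0]

slow=0 fast=0: a[fast]=0, fast++
slow=0 fast=1: a[fast]=0, fast++
slow=0 fast=2: a[fast]=0, fast++
slow=0 fast=3: a[fast]=0, fast++
slow=0 fast=4: a[fast]=0, fast++
slow=0 fast=5: a[fast]=0, fast++
slow=0 fast=6: a[fast]=0, fast++
slow=0 fast=7: a[fast]=9≠0 swap→a[0]=9, slow++,fast++
slow=1 fast=8: a[fast]=6≠0 swap→a[1]=6, slow++,fast++
slow=2 fast=9: a[fast]=2≠0 swap→a[2]=2, slow++,fast++
slow=3 fast=10: a[fast]=0, fast++
slow=3 fast=11: a[fast]=0, fast++
slow=3 fast=12: a[fast]=0, fast++
slow=3 fast=13: a[fast]=0, fast++
slow=3 fast=14: a[fast]=6≠0 swap→a[3]=6, slow++,fast++
slow=4 fast=15: a[fast]=0, fast++
slow=4 fast=16: a[fast]=0, fast++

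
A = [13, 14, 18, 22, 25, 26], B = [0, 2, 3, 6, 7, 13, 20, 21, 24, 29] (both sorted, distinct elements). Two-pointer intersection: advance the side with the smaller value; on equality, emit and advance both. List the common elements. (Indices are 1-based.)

i=1 j=1: 13>0, j++
i=1 j=2: 13>2, j++
i=1 j=3: 13>3, j++
i=1 j=4: 13>6, j++
i=1 j=5: 13>7, j++
i=1 j=6: 13==13 emit, i++,j++
i=2 j=7: 14<20, i++
i=3 j=7: 18<20, i++
i=4 j=7: 22>20, j++
i=4 j=8: 22>21, j++
i=4 j=9: 22<24, i++
i=5 j=9: 25>24, j++
i=5 j=10: 25<29, i++
i=6 j=10: 26<29, i++

intersection = [13]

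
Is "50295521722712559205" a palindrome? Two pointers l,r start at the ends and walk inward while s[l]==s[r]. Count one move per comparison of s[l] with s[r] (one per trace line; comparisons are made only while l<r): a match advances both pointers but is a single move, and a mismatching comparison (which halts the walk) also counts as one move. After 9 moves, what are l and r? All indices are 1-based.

l=1 r=20: '5'=='5', l++,r--
l=2 r=19: '0'=='0', l++,r--
l=3 r=18: '2'=='2', l++,r--
l=4 r=17: '9'=='9', l++,r--
l=5 r=16: '5'=='5', l++,r--
l=6 r=15: '5'=='5', l++,r--
l=7 r=14: '2'=='2', l++,r--
l=8 r=13: '1'=='1', l++,r--
l=9 r=12: '7'=='7', l++,r--

l=10, r=11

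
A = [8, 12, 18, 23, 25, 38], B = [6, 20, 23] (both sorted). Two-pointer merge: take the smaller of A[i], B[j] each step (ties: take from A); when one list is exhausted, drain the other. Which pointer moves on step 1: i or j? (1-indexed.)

j

[i=1,j=1] A[i]=8>B[j]=6 take 6 → j++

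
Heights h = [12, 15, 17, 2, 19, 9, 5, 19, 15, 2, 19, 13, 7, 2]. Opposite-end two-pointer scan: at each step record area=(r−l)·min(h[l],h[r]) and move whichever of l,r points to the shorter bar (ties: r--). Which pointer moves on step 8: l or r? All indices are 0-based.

r

[0,13] min(12,2)*13=26 best=26 * → r--
[0,12] min(12,7)*12=84 best=84 * → r--
[0,11] min(12,13)*11=132 best=132 * → l++
[1,11] min(15,13)*10=130 best=132 → r--
[1,10] min(15,19)*9=135 best=135 * → l++
[2,10] min(17,19)*8=136 best=136 * → l++
[3,10] min(2,19)*7=14 best=136 → l++
[4,10] min(19,19)*6=114 best=136 → r--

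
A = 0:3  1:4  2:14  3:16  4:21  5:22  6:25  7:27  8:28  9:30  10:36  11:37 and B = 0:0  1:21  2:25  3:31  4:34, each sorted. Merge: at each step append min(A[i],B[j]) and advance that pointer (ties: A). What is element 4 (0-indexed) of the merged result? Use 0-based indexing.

merged[4] = 16

i=0 j=0: A[i]=3>B[j]=0 take 0, j++
i=0 j=1: A[i]=3<=B[j]=21 take 3, i++
i=1 j=1: A[i]=4<=B[j]=21 take 4, i++
i=2 j=1: A[i]=14<=B[j]=21 take 14, i++
i=3 j=1: A[i]=16<=B[j]=21 take 16, i++
i=4 j=1: A[i]=21<=B[j]=21 take 21, i++
i=5 j=1: A[i]=22>B[j]=21 take 21, j++
i=5 j=2: A[i]=22<=B[j]=25 take 22, i++
i=6 j=2: A[i]=25<=B[j]=25 take 25, i++
i=7 j=2: A[i]=27>B[j]=25 take 25, j++
i=7 j=3: A[i]=27<=B[j]=31 take 27, i++
i=8 j=3: A[i]=28<=B[j]=31 take 28, i++
i=9 j=3: A[i]=30<=B[j]=31 take 30, i++
i=10 j=3: A[i]=36>B[j]=31 take 31, j++
i=10 j=4: A[i]=36>B[j]=34 take 34, j++
i=10 j=5: B done, take A[i]=36, i++
i=11 j=5: B done, take A[i]=37, i++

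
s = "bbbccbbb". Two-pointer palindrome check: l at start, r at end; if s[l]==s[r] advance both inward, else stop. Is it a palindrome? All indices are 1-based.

l=1 r=8: 'b'=='b', l++,r--
l=2 r=7: 'b'=='b', l++,r--
l=3 r=6: 'b'=='b', l++,r--
l=4 r=5: 'c'=='c', l++,r--

palindrome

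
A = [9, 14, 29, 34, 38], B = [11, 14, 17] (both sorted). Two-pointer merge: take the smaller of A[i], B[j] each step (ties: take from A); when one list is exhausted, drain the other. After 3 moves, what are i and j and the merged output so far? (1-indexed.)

i=1 j=1: A[i]=9<=B[j]=11 take 9, i++
i=2 j=1: A[i]=14>B[j]=11 take 11, j++
i=2 j=2: A[i]=14<=B[j]=14 take 14, i++

i=3, j=2, merged so far=[9, 11, 14]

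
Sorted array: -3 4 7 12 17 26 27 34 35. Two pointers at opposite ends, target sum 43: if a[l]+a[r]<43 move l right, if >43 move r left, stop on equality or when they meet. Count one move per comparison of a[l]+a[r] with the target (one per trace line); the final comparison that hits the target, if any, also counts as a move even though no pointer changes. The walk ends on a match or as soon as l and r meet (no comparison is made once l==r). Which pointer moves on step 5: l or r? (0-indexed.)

l=0 r=8: -3+35=32 <43, l++
l=1 r=8: 4+35=39 <43, l++
l=2 r=8: 7+35=42 <43, l++
l=3 r=8: 12+35=47 >43, r--
l=3 r=7: 12+34=46 >43, r--

r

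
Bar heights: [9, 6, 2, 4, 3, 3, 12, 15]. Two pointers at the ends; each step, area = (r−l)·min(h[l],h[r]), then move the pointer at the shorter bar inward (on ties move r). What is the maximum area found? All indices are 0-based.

max area = 63

[0,7] min(9,15)*7=63 best=63 * → l++
[1,7] min(6,15)*6=36 best=63 → l++
[2,7] min(2,15)*5=10 best=63 → l++
[3,7] min(4,15)*4=16 best=63 → l++
[4,7] min(3,15)*3=9 best=63 → l++
[5,7] min(3,15)*2=6 best=63 → l++
[6,7] min(12,15)*1=12 best=63 → l++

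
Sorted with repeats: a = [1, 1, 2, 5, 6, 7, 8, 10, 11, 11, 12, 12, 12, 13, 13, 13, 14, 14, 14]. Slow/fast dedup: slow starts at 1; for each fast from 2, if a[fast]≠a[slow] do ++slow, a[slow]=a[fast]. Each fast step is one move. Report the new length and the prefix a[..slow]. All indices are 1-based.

length 11; prefix = [1, 2, 5, 6, 7, 8, 10, 11, 12, 13, 14]

(s=1,f=2) a[fast]=1=a[slow] dup → fast++
(s=1,f=3) a[fast]=2≠a[slow]=1 write a[2]=2 → slow++,fast++
(s=2,f=4) a[fast]=5≠a[slow]=2 write a[3]=5 → slow++,fast++
(s=3,f=5) a[fast]=6≠a[slow]=5 write a[4]=6 → slow++,fast++
(s=4,f=6) a[fast]=7≠a[slow]=6 write a[5]=7 → slow++,fast++
(s=5,f=7) a[fast]=8≠a[slow]=7 write a[6]=8 → slow++,fast++
(s=6,f=8) a[fast]=10≠a[slow]=8 write a[7]=10 → slow++,fast++
(s=7,f=9) a[fast]=11≠a[slow]=10 write a[8]=11 → slow++,fast++
(s=8,f=10) a[fast]=11=a[slow] dup → fast++
(s=8,f=11) a[fast]=12≠a[slow]=11 write a[9]=12 → slow++,fast++
(s=9,f=12) a[fast]=12=a[slow] dup → fast++
(s=9,f=13) a[fast]=12=a[slow] dup → fast++
(s=9,f=14) a[fast]=13≠a[slow]=12 write a[10]=13 → slow++,fast++
(s=10,f=15) a[fast]=13=a[slow] dup → fast++
(s=10,f=16) a[fast]=13=a[slow] dup → fast++
(s=10,f=17) a[fast]=14≠a[slow]=13 write a[11]=14 → slow++,fast++
(s=11,f=18) a[fast]=14=a[slow] dup → fast++
(s=11,f=19) a[fast]=14=a[slow] dup → fast++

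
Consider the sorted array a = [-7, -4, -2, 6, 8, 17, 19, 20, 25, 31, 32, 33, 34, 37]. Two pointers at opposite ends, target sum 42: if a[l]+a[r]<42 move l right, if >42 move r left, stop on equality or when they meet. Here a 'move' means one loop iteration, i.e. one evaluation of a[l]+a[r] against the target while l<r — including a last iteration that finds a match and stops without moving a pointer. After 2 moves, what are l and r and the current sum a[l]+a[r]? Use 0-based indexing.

[0,13] -7+37=30 <42 → l++
[1,13] -4+37=33 <42 → l++

l=2, r=13, sum=35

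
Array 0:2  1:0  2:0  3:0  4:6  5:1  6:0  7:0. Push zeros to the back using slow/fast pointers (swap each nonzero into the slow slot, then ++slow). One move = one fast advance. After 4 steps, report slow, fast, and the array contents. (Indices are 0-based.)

slow=0 fast=0: a[fast]=2≠0 swap→a[0]=2, slow++,fast++
slow=1 fast=1: a[fast]=0, fast++
slow=1 fast=2: a[fast]=0, fast++
slow=1 fast=3: a[fast]=0, fast++

slow=1, fast=4, a=[2, 0, 0, 0, 6, 1, 0, 0]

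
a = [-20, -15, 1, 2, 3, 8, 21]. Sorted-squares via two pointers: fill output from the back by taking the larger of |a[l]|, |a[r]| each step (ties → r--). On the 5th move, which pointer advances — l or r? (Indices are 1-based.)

l=1 r=7: |-20|<=|21| out[7]=441, r--
l=1 r=6: |-20|>|8| out[6]=400, l++
l=2 r=6: |-15|>|8| out[5]=225, l++
l=3 r=6: |1|<=|8| out[4]=64, r--
l=3 r=5: |1|<=|3| out[3]=9, r--

r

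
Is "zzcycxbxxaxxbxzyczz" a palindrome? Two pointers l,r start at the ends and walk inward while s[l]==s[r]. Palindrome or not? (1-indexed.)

not a palindrome (mismatch at 5,15)

l=1 r=19: 'z'=='z', l++,r--
l=2 r=18: 'z'=='z', l++,r--
l=3 r=17: 'c'=='c', l++,r--
l=4 r=16: 'y'=='y', l++,r--
l=5 r=15: 'c'!='z', stop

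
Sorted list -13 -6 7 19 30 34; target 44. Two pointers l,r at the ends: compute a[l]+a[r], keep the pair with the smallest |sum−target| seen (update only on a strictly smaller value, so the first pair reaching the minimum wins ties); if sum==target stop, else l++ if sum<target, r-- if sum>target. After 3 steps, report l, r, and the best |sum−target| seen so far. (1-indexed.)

l=4, r=6, best |Δ|=3

l=1 r=6: -13+34=21 d=23 *, l++
l=2 r=6: -6+34=28 d=16 *, l++
l=3 r=6: 7+34=41 d=3 *, l++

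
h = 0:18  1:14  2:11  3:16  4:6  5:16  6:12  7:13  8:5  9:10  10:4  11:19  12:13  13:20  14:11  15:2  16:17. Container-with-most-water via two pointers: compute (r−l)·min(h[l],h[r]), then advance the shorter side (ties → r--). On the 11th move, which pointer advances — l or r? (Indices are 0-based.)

l=0 r=16: min(18,17)*16=272 best=272 *, r--
l=0 r=15: min(18,2)*15=30 best=272, r--
l=0 r=14: min(18,11)*14=154 best=272, r--
l=0 r=13: min(18,20)*13=234 best=272, l++
l=1 r=13: min(14,20)*12=168 best=272, l++
l=2 r=13: min(11,20)*11=121 best=272, l++
l=3 r=13: min(16,20)*10=160 best=272, l++
l=4 r=13: min(6,20)*9=54 best=272, l++
l=5 r=13: min(16,20)*8=128 best=272, l++
l=6 r=13: min(12,20)*7=84 best=272, l++
l=7 r=13: min(13,20)*6=78 best=272, l++

l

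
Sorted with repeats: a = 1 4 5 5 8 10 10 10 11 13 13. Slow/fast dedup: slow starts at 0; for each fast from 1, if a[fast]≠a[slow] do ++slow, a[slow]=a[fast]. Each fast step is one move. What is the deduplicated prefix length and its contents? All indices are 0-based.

slow=0 fast=1: a[fast]=4≠a[slow]=1 write a[1]=4, slow++,fast++
slow=1 fast=2: a[fast]=5≠a[slow]=4 write a[2]=5, slow++,fast++
slow=2 fast=3: a[fast]=5=a[slow] dup, fast++
slow=2 fast=4: a[fast]=8≠a[slow]=5 write a[3]=8, slow++,fast++
slow=3 fast=5: a[fast]=10≠a[slow]=8 write a[4]=10, slow++,fast++
slow=4 fast=6: a[fast]=10=a[slow] dup, fast++
slow=4 fast=7: a[fast]=10=a[slow] dup, fast++
slow=4 fast=8: a[fast]=11≠a[slow]=10 write a[5]=11, slow++,fast++
slow=5 fast=9: a[fast]=13≠a[slow]=11 write a[6]=13, slow++,fast++
slow=6 fast=10: a[fast]=13=a[slow] dup, fast++

length 7; prefix = [1, 4, 5, 8, 10, 11, 13]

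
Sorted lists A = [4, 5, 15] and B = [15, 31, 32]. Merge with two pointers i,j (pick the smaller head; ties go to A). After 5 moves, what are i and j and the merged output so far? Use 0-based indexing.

i=0 j=0: A[i]=4<=B[j]=15 take 4, i++
i=1 j=0: A[i]=5<=B[j]=15 take 5, i++
i=2 j=0: A[i]=15<=B[j]=15 take 15, i++
i=3 j=0: A done, take B[j]=15, j++
i=3 j=1: A done, take B[j]=31, j++

i=3, j=2, merged so far=[4, 5, 15, 15, 31]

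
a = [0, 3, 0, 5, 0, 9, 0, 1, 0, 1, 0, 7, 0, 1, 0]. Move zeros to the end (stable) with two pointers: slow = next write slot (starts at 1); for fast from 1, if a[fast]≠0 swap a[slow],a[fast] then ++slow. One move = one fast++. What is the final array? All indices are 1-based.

[3, 5, 9, 1, 1, 7, 1, 0, 0, 0, 0, 0, 0, 0, 0]

(s=1,f=1) a[fast]=0 → fast++
(s=1,f=2) a[fast]=3≠0 swap→a[1]=3 → slow++,fast++
(s=2,f=3) a[fast]=0 → fast++
(s=2,f=4) a[fast]=5≠0 swap→a[2]=5 → slow++,fast++
(s=3,f=5) a[fast]=0 → fast++
(s=3,f=6) a[fast]=9≠0 swap→a[3]=9 → slow++,fast++
(s=4,f=7) a[fast]=0 → fast++
(s=4,f=8) a[fast]=1≠0 swap→a[4]=1 → slow++,fast++
(s=5,f=9) a[fast]=0 → fast++
(s=5,f=10) a[fast]=1≠0 swap→a[5]=1 → slow++,fast++
(s=6,f=11) a[fast]=0 → fast++
(s=6,f=12) a[fast]=7≠0 swap→a[6]=7 → slow++,fast++
(s=7,f=13) a[fast]=0 → fast++
(s=7,f=14) a[fast]=1≠0 swap→a[7]=1 → slow++,fast++
(s=8,f=15) a[fast]=0 → fast++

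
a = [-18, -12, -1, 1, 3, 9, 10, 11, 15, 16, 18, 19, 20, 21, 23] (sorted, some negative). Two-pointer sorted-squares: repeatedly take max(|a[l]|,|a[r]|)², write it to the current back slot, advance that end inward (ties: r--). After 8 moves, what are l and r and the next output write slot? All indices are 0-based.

l=0 r=14: |-18|<=|23| out[14]=529, r--
l=0 r=13: |-18|<=|21| out[13]=441, r--
l=0 r=12: |-18|<=|20| out[12]=400, r--
l=0 r=11: |-18|<=|19| out[11]=361, r--
l=0 r=10: |-18|<=|18| out[10]=324, r--
l=0 r=9: |-18|>|16| out[9]=324, l++
l=1 r=9: |-12|<=|16| out[8]=256, r--
l=1 r=8: |-12|<=|15| out[7]=225, r--

l=1, r=7, next write slot=6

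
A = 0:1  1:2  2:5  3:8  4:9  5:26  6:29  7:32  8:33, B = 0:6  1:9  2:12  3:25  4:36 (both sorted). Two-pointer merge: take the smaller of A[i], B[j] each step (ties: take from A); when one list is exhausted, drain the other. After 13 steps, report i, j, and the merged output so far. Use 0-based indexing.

[i=0,j=0] A[i]=1<=B[j]=6 take 1 → i++
[i=1,j=0] A[i]=2<=B[j]=6 take 2 → i++
[i=2,j=0] A[i]=5<=B[j]=6 take 5 → i++
[i=3,j=0] A[i]=8>B[j]=6 take 6 → j++
[i=3,j=1] A[i]=8<=B[j]=9 take 8 → i++
[i=4,j=1] A[i]=9<=B[j]=9 take 9 → i++
[i=5,j=1] A[i]=26>B[j]=9 take 9 → j++
[i=5,j=2] A[i]=26>B[j]=12 take 12 → j++
[i=5,j=3] A[i]=26>B[j]=25 take 25 → j++
[i=5,j=4] A[i]=26<=B[j]=36 take 26 → i++
[i=6,j=4] A[i]=29<=B[j]=36 take 29 → i++
[i=7,j=4] A[i]=32<=B[j]=36 take 32 → i++
[i=8,j=4] A[i]=33<=B[j]=36 take 33 → i++

i=9, j=4, merged so far=[1, 2, 5, 6, 8, 9, 9, 12, 25, 26, 29, 32, 33]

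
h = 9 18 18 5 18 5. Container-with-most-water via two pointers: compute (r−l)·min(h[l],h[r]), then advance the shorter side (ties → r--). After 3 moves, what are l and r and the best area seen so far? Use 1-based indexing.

[1,6] min(9,5)*5=25 best=25 * → r--
[1,5] min(9,18)*4=36 best=36 * → l++
[2,5] min(18,18)*3=54 best=54 * → r--

l=2, r=4, best area=54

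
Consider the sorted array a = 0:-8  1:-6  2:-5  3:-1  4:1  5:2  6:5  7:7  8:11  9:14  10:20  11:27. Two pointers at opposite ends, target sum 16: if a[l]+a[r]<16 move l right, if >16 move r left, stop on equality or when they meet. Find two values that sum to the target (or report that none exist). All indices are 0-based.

(2, 14)

l=0 r=11: -8+27=19 >16, r--
l=0 r=10: -8+20=12 <16, l++
l=1 r=10: -6+20=14 <16, l++
l=2 r=10: -5+20=15 <16, l++
l=3 r=10: -1+20=19 >16, r--
l=3 r=9: -1+14=13 <16, l++
l=4 r=9: 1+14=15 <16, l++
l=5 r=9: 2+14=16, found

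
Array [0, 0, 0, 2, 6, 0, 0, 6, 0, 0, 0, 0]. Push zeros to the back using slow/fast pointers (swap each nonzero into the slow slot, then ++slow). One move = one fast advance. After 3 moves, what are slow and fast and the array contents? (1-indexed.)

slow=1 fast=1: a[fast]=0, fast++
slow=1 fast=2: a[fast]=0, fast++
slow=1 fast=3: a[fast]=0, fast++

slow=1, fast=4, a=[0, 0, 0, 2, 6, 0, 0, 6, 0, 0, 0, 0]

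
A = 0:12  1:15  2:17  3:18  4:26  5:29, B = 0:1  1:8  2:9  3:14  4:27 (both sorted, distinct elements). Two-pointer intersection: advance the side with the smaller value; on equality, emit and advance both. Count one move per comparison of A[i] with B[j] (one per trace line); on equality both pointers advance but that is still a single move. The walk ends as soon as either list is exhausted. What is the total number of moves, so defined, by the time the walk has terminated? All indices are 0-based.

i=0 j=0: 12>1, j++
i=0 j=1: 12>8, j++
i=0 j=2: 12>9, j++
i=0 j=3: 12<14, i++
i=1 j=3: 15>14, j++
i=1 j=4: 15<27, i++
i=2 j=4: 17<27, i++
i=3 j=4: 18<27, i++
i=4 j=4: 26<27, i++
i=5 j=4: 29>27, j++

10 moves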